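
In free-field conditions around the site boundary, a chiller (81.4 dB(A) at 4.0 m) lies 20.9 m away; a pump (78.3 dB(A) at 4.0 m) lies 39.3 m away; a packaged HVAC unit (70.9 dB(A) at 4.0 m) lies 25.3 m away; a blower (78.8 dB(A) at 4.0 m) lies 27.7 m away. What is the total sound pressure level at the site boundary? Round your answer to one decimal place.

68.8 dB(A)

First find each source's level at the receiver (point-source: −20·log₁₀(r/r_ref)), then combine on an intensity basis.
chiller: 81.4 − 20·log₁₀(20.9/4.0) = 81.4 − 14.36 = 67.04 dB(A).
pump: 78.3 − 20·log₁₀(39.3/4.0) = 78.3 − 19.85 = 58.45 dB(A).
packaged HVAC unit: 70.9 − 20·log₁₀(25.3/4.0) = 70.9 − 16.02 = 54.88 dB(A).
blower: 78.8 − 20·log₁₀(27.7/4.0) = 78.8 − 16.81 = 61.99 dB(A).
Σ 10^(L/10) = 7.646e+06 → L_total = 10·log₁₀(7.646e+06) = 68.83 dB(A).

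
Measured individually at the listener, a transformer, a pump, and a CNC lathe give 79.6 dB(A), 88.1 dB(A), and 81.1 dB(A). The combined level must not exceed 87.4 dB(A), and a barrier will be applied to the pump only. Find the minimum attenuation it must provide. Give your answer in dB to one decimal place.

The untreated sources together contribute 10^(79.6/10) + 10^(81.1/10) = 2.200e+08, i.e. 83.42 dB(A).
To meet 87.4 dB(A) overall, the treated pump may contribute at most 10^(87.4/10) − 2.200e+08 = 3.295e+08, i.e. 85.18 dB(A).
So the pump must be reduced from 88.1 to 85.18 dB(A): IL = 2.92 dB.

2.9 dB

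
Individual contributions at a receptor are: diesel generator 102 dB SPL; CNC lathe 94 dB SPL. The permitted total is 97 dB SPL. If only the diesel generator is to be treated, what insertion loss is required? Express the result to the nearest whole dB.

8 dB

The untreated sources together contribute 10^(94/10) = 2.512e+09, i.e. 94.00 dB SPL.
The limit corresponds to 10^(97/10) = 5.012e+09; subtracting the fixed part leaves 2.500e+09 for the diesel generator, i.e. 93.98 dB SPL.
Required insertion loss = 102 − 93.98 = 8.02 dB.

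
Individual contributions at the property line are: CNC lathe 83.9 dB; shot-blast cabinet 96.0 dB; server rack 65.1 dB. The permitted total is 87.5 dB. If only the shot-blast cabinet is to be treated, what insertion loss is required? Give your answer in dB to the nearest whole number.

Fixed contribution from the other sources: Σ 10^(L/10) = 10^(83.9/10) + 10^(65.1/10) = 2.487e+08 (83.96 dB).
To meet 87.5 dB overall, the treated shot-blast cabinet may contribute at most 10^(87.5/10) − 2.487e+08 = 3.136e+08, i.e. 84.96 dB.
So the shot-blast cabinet must be reduced from 96.0 to 84.96 dB: IL = 11.04 dB.

11 dB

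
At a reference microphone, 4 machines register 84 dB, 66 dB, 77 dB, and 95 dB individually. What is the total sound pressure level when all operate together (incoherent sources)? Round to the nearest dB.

95 dB

Incoherent sources combine by intensity addition: L_total = 10·log₁₀(Σ 10^(L_i/10)).
Σ 10^(L/10) = 10^(84/10) + 10^(66/10) + 10^(77/10) + 10^(95/10) = 3.468e+09.
L_total = 10·log₁₀(3.468e+09) = 95.40 dB.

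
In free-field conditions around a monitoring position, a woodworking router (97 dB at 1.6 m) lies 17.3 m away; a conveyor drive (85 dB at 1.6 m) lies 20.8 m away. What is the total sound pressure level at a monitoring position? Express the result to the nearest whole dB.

First find each source's level at the receiver (point-source: −20·log₁₀(r/r_ref)), then combine on an intensity basis.
woodworking router: 97 − 20·log₁₀(17.3/1.6) = 97 − 20.68 = 76.32 dB.
conveyor drive: 85 − 20·log₁₀(20.8/1.6) = 85 − 22.28 = 62.72 dB.
Σ 10^(L/10) = 4.474e+07 → L_total = 10·log₁₀(4.474e+07) = 76.51 dB.

77 dB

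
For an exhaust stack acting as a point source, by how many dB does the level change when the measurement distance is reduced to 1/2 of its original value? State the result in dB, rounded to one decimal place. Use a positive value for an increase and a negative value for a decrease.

+6.0 dB

A point source loses 6 dB per doubling of distance; generally ΔL = −20·log₁₀(r₂/r₁).
ΔL = −20·log₁₀(0.5) = +6.02 dB.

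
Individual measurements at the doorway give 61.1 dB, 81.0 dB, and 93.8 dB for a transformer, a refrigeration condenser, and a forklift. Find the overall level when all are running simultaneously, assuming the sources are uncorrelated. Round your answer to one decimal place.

For uncorrelated sources the intensities add, so convert each level to linear form, sum, and take 10·log₁₀ of the total.
Σ 10^(L/10) = 10^(61.1/10) + 10^(81.0/10) + 10^(93.8/10) = 2.526e+09.
L_total = 10·log₁₀(2.526e+09) = 94.02 dB.

94.0 dB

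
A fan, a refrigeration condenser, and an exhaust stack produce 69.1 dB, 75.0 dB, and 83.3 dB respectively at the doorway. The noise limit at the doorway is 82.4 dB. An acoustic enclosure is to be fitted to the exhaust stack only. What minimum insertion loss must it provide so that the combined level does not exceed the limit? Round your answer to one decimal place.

Fixed contribution from the other sources: Σ 10^(L/10) = 10^(69.1/10) + 10^(75.0/10) = 3.975e+07 (75.99 dB).
The limit corresponds to 10^(82.4/10) = 1.738e+08; subtracting the fixed part leaves 1.340e+08 for the exhaust stack, i.e. 81.27 dB.
So the exhaust stack must be reduced from 83.3 to 81.27 dB: IL = 2.03 dB.

2.0 dB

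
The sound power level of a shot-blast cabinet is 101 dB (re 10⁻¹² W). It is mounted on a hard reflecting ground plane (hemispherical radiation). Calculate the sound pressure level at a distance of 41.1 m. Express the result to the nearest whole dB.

L_p = L_w − 10·log₁₀(2π·r²) with r = 41.1 m.
2π·r² = 1.061e+04 m², 10·log₁₀ of that is 40.259 dB.
L_p = 101 − 40.259 = 60.74 dB.

61 dB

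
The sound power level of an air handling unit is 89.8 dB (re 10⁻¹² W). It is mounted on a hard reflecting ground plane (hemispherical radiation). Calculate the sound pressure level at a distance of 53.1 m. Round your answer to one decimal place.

L_p = L_w − 10·log₁₀(2π·r²) with r = 53.1 m.
2π·r² = 1.772e+04 m², 10·log₁₀ of that is 42.484 dB.
L_p = 89.8 − 42.484 = 47.32 dB.

47.3 dB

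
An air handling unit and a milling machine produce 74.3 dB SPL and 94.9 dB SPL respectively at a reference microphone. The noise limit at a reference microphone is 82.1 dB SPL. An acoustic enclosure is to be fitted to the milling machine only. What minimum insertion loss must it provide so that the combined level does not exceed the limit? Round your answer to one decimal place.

13.6 dB

Everything except the milling machine sums to 10^(74.3/10) = 2.692e+07 in linear terms, 74.30 dB SPL.
The limit corresponds to 10^(82.1/10) = 1.622e+08; subtracting the fixed part leaves 1.353e+08 for the milling machine, i.e. 81.31 dB SPL.
Required insertion loss = 94.9 − 81.31 = 13.59 dB.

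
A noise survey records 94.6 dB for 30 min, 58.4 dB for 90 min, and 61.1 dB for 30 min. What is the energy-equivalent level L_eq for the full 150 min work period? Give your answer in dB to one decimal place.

L_eq = 10·log₁₀[(1/T)·Σ tᵢ·10^(Lᵢ/10)] with T = 150 min.
Σ tᵢ·10^(Lᵢ/10) = 30·10^(94.6/10) + 90·10^(58.4/10) + 30·10^(61.1/10) = 8.662e+10.
L_eq = 10·log₁₀(8.662e+10/150) = 87.62 dB.

87.6 dB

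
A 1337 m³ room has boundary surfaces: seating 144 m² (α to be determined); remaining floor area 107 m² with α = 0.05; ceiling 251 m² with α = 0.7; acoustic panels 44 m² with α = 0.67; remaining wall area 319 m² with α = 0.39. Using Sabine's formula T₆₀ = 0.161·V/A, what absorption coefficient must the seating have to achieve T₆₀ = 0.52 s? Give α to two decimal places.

From T₆₀ = 0.161·V/A, the target T₆₀ = 0.52 s needs A = 0.161·1337/0.52 = 413.96 m².
Absorption from the other surfaces = 107·0.05 + 251·0.7 + 44·0.67 + 319·0.39 = 334.94 m², so the seating must supply 79.02 m² over 144 m².
α = 79.02/144 = 0.549.

0.55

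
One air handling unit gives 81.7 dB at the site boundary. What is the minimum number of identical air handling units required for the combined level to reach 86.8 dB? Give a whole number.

4

N identical sources give L₁ + 10·log₁₀ N, so require 10·log₁₀ N ≥ 86.8 − 81.7 = 5.1 dB.
N ≥ 10^(5.1/10) = 3.236, so N = 4.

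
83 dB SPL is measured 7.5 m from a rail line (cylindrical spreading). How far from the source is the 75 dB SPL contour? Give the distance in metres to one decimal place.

47.3 m

Line-source spreading drops the level by 10·log₁₀(r₂/r₁); inverting, r₂/r₁ = 10^(ΔL/10).
r₂ = 7.5·10^((83−75)/10) = 7.5·10^(8.0/10) = 47.32 m.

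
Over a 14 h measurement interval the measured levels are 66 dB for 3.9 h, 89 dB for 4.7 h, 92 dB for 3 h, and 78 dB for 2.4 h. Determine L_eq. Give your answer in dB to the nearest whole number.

88 dB

Weight each interval's intensity by its duration and average over T = 14 h:
Σ tᵢ·10^(Lᵢ/10) = 3.9·10^(66/10) + 4.7·10^(89/10) + 3·10^(92/10) + 2.4·10^(78/10) = 8.655e+09.
L_eq = 10·log₁₀(8.655e+09/14) = 87.91 dB.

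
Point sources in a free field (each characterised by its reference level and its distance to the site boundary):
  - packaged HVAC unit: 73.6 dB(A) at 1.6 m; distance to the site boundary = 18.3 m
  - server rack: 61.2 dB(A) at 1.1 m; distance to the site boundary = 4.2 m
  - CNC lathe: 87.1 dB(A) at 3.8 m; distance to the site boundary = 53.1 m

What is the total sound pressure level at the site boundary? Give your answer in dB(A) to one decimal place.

64.6 dB(A)

First find each source's level at the receiver (point-source: −20·log₁₀(r/r_ref)), then combine on an intensity basis.
packaged HVAC unit: 73.6 − 20·log₁₀(18.3/1.6) = 73.6 − 21.17 = 52.43 dB(A).
server rack: 61.2 − 20·log₁₀(4.2/1.1) = 61.2 − 11.64 = 49.56 dB(A).
CNC lathe: 87.1 − 20·log₁₀(53.1/3.8) = 87.1 − 22.91 = 64.19 dB(A).
Σ 10^(L/10) = 2.892e+06 → L_total = 10·log₁₀(2.892e+06) = 64.61 dB(A).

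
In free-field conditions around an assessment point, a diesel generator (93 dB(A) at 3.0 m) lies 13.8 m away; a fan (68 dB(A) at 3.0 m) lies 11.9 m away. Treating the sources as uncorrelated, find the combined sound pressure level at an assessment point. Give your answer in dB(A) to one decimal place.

Propagate each source to the receiver with L = L_ref − 20·log₁₀(r/r_ref), then add intensities.
diesel generator: 93 − 20·log₁₀(13.8/3.0) = 93 − 13.26 = 79.74 dB(A).
fan: 68 − 20·log₁₀(11.9/3.0) = 68 − 11.97 = 56.03 dB(A).
Σ 10^(L/10) = 9.470e+07 → L_total = 10·log₁₀(9.470e+07) = 79.76 dB(A).

79.8 dB(A)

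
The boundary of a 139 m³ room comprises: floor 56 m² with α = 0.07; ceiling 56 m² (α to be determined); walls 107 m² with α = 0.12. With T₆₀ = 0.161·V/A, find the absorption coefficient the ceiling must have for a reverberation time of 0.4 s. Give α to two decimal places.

A = 0.161·V/T₆₀ = 0.161·139/0.4 = 55.95 m² sabins.
Absorption from the other surfaces = 56·0.07 + 107·0.12 = 16.76 m², so the ceiling must supply 39.19 m² over 56 m².
α = 39.19/56 = 0.700.

0.70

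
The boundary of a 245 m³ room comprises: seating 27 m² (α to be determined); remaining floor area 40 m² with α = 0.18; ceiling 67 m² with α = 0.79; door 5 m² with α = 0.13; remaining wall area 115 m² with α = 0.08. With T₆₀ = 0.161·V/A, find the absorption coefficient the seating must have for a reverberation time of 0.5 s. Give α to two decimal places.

A = 0.161·V/T₆₀ = 0.161·245/0.5 = 78.89 m² sabins.
Absorption from the other surfaces = 40·0.18 + 67·0.79 + 5·0.13 + 115·0.08 = 69.98 m², so the seating must supply 8.91 m² over 27 m².
α = 8.91/27 = 0.330.

0.33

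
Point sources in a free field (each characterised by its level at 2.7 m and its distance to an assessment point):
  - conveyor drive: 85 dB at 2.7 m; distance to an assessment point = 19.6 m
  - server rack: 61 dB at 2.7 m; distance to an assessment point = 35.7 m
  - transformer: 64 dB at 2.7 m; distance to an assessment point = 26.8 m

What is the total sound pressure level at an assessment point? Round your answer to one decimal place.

67.8 dB

First find each source's level at the receiver (point-source: −20·log₁₀(r/r_ref)), then combine on an intensity basis.
conveyor drive: 85 − 20·log₁₀(19.6/2.7) = 85 − 17.22 = 67.78 dB.
server rack: 61 − 20·log₁₀(35.7/2.7) = 61 − 22.43 = 38.57 dB.
transformer: 64 − 20·log₁₀(26.8/2.7) = 64 − 19.94 = 44.06 dB.
Σ 10^(L/10) = 6.034e+06 → L_total = 10·log₁₀(6.034e+06) = 67.81 dB.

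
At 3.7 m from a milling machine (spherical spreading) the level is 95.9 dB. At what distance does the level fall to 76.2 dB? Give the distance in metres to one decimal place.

The 19.7 dB drop corresponds to a distance ratio of 10^(19.7/20) for a point source.
r₂ = 3.7·10^((95.9−76.2)/20) = 3.7·10^(19.7/20) = 35.74 m.

35.7 m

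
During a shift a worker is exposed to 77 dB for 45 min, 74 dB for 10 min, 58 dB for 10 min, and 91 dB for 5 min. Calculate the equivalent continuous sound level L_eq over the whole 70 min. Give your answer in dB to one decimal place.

The energy average is taken in the linear domain: L_eq = 10·log₁₀[(Σ tᵢ·10^(Lᵢ/10))/T], T = 70 min.
Σ tᵢ·10^(Lᵢ/10) = 45·10^(77/10) + 10·10^(74/10) + 10·10^(58/10) + 5·10^(91/10) = 8.807e+09.
L_eq = 10·log₁₀(8.807e+09/70) = 81.00 dB.

81.0 dB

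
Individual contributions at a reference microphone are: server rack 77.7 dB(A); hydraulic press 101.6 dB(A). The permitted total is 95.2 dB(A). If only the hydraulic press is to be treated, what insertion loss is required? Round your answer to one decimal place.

Fixed contribution from the other source: Σ 10^(L/10) = 10^(77.7/10) = 5.888e+07 (77.70 dB(A)).
The limit corresponds to 10^(95.2/10) = 3.311e+09; subtracting the fixed part leaves 3.252e+09 for the hydraulic press, i.e. 95.12 dB(A).
So the hydraulic press must be reduced from 101.6 to 95.12 dB(A): IL = 6.48 dB.

6.5 dB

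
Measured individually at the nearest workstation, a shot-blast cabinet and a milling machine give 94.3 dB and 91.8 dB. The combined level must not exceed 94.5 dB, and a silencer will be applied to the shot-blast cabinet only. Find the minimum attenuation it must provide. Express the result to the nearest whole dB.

Everything except the shot-blast cabinet sums to 10^(91.8/10) = 1.514e+09 in linear terms, 91.80 dB.
The limit corresponds to 10^(94.5/10) = 2.818e+09; subtracting the fixed part leaves 1.305e+09 for the shot-blast cabinet, i.e. 91.16 dB.
So the shot-blast cabinet must be reduced from 94.3 to 91.16 dB: IL = 3.14 dB.

3 dB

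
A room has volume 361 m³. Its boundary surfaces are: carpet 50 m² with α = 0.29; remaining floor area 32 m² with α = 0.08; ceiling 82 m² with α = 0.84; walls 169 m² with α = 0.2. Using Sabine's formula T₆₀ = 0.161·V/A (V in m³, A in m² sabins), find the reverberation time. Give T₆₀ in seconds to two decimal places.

Total absorption A = 50·0.29 + 32·0.08 + 82·0.84 + 169·0.2 = 119.74 m² sabins.
T₆₀ = 0.161 × 361 / 119.74 = 0.485 s.

0.49 s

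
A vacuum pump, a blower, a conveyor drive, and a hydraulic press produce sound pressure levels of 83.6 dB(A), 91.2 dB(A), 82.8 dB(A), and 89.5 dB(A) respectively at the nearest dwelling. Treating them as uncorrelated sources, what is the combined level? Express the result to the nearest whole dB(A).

For uncorrelated sources the intensities add, so convert each level to linear form, sum, and take 10·log₁₀ of the total.
Σ 10^(L/10) = 10^(83.6/10) + 10^(91.2/10) + 10^(82.8/10) + 10^(89.5/10) = 2.629e+09.
L_total = 10·log₁₀(2.629e+09) = 94.20 dB(A).

94 dB(A)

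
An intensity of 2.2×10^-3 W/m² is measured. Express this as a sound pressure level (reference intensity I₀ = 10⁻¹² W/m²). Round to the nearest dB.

Dividing by I₀ shifts the exponent by 12: I/I₀ = 2.2×10^9.
L = 10·(0.3424 + 9) = 93.42 dB.

93 dB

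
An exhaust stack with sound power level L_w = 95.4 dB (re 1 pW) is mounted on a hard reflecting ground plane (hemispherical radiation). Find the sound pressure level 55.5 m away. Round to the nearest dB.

The power spreads over a hemisphere of area 2π·r², so L_p = L_w − 10·log₁₀(2π·r²).
2π·r² = 1.935e+04 m², 10·log₁₀ of that is 42.868 dB.
L_p = 95.4 − 42.868 = 52.53 dB.

53 dB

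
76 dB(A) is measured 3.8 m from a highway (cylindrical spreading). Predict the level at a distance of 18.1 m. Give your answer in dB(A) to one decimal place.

Line-source attenuation: ΔL = 10·log₁₀(r₂/r₁) = 10·log₁₀(18.1/3.8) = 6.779 dB.
L₂ = 76 − 10·log₁₀(18.1/3.8) = 76 − 6.779 = 69.22 dB(A).

69.2 dB(A)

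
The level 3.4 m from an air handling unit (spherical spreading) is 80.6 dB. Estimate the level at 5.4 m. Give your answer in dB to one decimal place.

76.6 dB

For a point source, L₂ = L₁ − 20·log₁₀(r₂/r₁).
L₂ = 80.6 − 20·log₁₀(5.4/3.4) = 80.6 − 4.018 = 76.58 dB.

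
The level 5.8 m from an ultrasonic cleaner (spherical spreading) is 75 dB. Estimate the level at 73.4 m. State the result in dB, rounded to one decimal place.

53.0 dB

Spherical spreading from a point source gives a 20·log₁₀(r₂/r₁) drop.
L₂ = 75 − 20·log₁₀(73.4/5.8) = 75 − 22.045 = 52.95 dB.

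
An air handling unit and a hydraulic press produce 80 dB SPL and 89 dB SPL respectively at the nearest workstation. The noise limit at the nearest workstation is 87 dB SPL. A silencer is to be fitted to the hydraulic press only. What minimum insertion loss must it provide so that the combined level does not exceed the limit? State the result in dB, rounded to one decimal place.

Fixed contribution from the other source: Σ 10^(L/10) = 10^(80/10) = 1.000e+08 (80.00 dB SPL).
The limit corresponds to 10^(87/10) = 5.012e+08; subtracting the fixed part leaves 4.012e+08 for the hydraulic press, i.e. 86.03 dB SPL.
Required insertion loss = 89 − 86.03 = 2.97 dB.

3.0 dB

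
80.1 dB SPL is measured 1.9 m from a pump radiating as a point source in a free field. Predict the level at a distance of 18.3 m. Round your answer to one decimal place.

For a point source, L₂ = L₁ − 20·log₁₀(r₂/r₁).
L₂ = 80.1 − 20·log₁₀(18.3/1.9) = 80.1 − 19.674 = 60.43 dB SPL.

60.4 dB SPL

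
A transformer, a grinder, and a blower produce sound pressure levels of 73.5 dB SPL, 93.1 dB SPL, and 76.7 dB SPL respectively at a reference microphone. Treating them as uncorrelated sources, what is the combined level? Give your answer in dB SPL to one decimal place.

Incoherent sources combine by intensity addition: L_total = 10·log₁₀(Σ 10^(L_i/10)).
Σ 10^(L/10) = 10^(73.5/10) + 10^(93.1/10) + 10^(76.7/10) = 2.111e+09.
L_total = 10·log₁₀(2.111e+09) = 93.24 dB SPL.

93.2 dB SPL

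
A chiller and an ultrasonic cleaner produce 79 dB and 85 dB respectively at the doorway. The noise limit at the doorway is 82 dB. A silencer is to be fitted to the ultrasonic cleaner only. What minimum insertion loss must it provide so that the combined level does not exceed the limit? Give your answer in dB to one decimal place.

Fixed contribution from the other source: Σ 10^(L/10) = 10^(79/10) = 7.943e+07 (79.00 dB).
To meet 82 dB overall, the treated ultrasonic cleaner may contribute at most 10^(82/10) − 7.943e+07 = 7.906e+07, i.e. 78.98 dB.
So the ultrasonic cleaner must be reduced from 85 to 78.98 dB: IL = 6.02 dB.

6.0 dB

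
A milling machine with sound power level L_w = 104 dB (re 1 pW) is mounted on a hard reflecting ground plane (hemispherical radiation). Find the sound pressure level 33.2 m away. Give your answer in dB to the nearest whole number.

66 dB

L_p = L_w − 10·log₁₀(2π·r²) with r = 33.2 m.
2π·r² = 6926 m², 10·log₁₀ of that is 38.405 dB.
L_p = 104 − 38.405 = 65.60 dB.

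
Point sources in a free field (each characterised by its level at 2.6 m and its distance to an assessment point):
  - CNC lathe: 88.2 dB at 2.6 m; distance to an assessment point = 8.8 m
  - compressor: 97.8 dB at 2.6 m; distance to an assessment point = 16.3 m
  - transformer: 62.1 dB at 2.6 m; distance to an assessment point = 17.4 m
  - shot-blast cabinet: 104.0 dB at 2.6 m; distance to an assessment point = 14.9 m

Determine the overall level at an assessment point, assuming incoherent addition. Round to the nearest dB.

90 dB

Apply inverse-square spreading to bring every level to the receiver, then sum 10^(L/10).
CNC lathe: 88.2 − 20·log₁₀(8.8/2.6) = 88.2 − 10.59 = 77.61 dB.
compressor: 97.8 − 20·log₁₀(16.3/2.6) = 97.8 − 15.94 = 81.86 dB.
transformer: 62.1 − 20·log₁₀(17.4/2.6) = 62.1 − 16.51 = 45.59 dB.
shot-blast cabinet: 104.0 − 20·log₁₀(14.9/2.6) = 104.0 − 15.16 = 88.84 dB.
Σ 10^(L/10) = 9.759e+08 → L_total = 10·log₁₀(9.759e+08) = 89.89 dB.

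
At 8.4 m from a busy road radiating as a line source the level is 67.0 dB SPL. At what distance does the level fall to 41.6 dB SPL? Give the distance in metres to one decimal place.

2912.6 m

The 25.4 dB drop corresponds to a distance ratio of 10^(25.4/10) for a line source.
r₂ = 8.4·10^((67.0−41.6)/10) = 8.4·10^(25.4/10) = 2912.59 m.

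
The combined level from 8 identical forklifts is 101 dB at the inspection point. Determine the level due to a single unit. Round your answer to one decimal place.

8 equal contributions raise the level by 10·log₁₀ 8 = 9.031 dB, so each unit alone gives 101 − 9.031.

92.0 dB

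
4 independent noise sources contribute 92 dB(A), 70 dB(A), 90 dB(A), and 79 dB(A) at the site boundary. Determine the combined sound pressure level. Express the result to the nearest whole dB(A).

For uncorrelated sources the intensities add, so convert each level to linear form, sum, and take 10·log₁₀ of the total.
Σ 10^(L/10) = 10^(92/10) + 10^(70/10) + 10^(90/10) + 10^(79/10) = 2.674e+09.
L_total = 10·log₁₀(2.674e+09) = 94.27 dB(A).

94 dB(A)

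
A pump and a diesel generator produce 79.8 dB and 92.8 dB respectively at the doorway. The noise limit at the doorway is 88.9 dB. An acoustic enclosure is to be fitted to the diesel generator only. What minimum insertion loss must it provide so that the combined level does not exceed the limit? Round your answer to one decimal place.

Everything except the diesel generator sums to 10^(79.8/10) = 9.550e+07 in linear terms, 79.80 dB.
To meet 88.9 dB overall, the treated diesel generator may contribute at most 10^(88.9/10) − 9.550e+07 = 6.807e+08, i.e. 88.33 dB.
So the diesel generator must be reduced from 92.8 to 88.33 dB: IL = 4.47 dB.

4.5 dB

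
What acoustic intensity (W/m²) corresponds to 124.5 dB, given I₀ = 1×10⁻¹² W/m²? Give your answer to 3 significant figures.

L = 10·log₁₀(I/I₀) ⇒ I = I₀·10^(L/10) = 10⁻¹² × 10^12.45.

2.82 W/m²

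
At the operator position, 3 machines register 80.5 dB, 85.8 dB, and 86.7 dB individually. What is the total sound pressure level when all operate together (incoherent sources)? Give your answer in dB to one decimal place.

89.8 dB

Incoherent sources combine by intensity addition: L_total = 10·log₁₀(Σ 10^(L_i/10)).
Σ 10^(L/10) = 10^(80.5/10) + 10^(85.8/10) + 10^(86.7/10) = 9.601e+08.
L_total = 10·log₁₀(9.601e+08) = 89.82 dB.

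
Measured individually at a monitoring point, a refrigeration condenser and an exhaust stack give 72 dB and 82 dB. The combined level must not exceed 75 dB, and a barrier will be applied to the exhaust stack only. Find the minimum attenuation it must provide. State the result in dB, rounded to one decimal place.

10.0 dB

Fixed contribution from the other source: Σ 10^(L/10) = 10^(72/10) = 1.585e+07 (72.00 dB).
To meet 75 dB overall, the treated exhaust stack may contribute at most 10^(75/10) − 1.585e+07 = 1.577e+07, i.e. 71.98 dB.
Required insertion loss = 82 − 71.98 = 10.02 dB.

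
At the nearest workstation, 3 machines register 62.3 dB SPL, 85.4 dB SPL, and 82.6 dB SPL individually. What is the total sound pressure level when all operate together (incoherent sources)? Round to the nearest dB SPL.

87 dB SPL

Incoherent sources combine by intensity addition: L_total = 10·log₁₀(Σ 10^(L_i/10)).
Σ 10^(L/10) = 10^(62.3/10) + 10^(85.4/10) + 10^(82.6/10) = 5.304e+08.
L_total = 10·log₁₀(5.304e+08) = 87.25 dB SPL.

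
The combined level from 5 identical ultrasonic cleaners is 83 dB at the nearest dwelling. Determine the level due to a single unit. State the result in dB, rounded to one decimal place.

5 equal contributions raise the level by 10·log₁₀ 5 = 6.990 dB, so each unit alone gives 83 − 6.990.

76.0 dB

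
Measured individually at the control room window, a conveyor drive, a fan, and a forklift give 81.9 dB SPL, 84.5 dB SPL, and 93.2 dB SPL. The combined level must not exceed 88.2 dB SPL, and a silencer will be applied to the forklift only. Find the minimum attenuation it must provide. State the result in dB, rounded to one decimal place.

The untreated sources together contribute 10^(81.9/10) + 10^(84.5/10) = 4.367e+08, i.e. 86.40 dB SPL.
The limit corresponds to 10^(88.2/10) = 6.607e+08; subtracting the fixed part leaves 2.240e+08 for the forklift, i.e. 83.50 dB SPL.
So the forklift must be reduced from 93.2 to 83.50 dB SPL: IL = 9.70 dB.

9.7 dB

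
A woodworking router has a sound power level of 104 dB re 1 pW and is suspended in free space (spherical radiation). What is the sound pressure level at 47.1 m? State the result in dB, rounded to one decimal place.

Free-field spherical radiation: L_p = L_w − 10·log₁₀(4π·r²), r = 47.1 m.
4π·r² = 2.788e+04 m², 10·log₁₀ of that is 44.453 dB.
L_p = 104 − 44.453 = 59.55 dB.

59.5 dB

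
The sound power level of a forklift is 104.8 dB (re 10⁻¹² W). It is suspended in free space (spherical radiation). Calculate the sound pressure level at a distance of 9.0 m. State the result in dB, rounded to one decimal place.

74.7 dB

Free-field spherical radiation: L_p = L_w − 10·log₁₀(4π·r²), r = 9.0 m.
4π·r² = 1018 m², 10·log₁₀ of that is 30.077 dB.
L_p = 104.8 − 30.077 = 74.72 dB.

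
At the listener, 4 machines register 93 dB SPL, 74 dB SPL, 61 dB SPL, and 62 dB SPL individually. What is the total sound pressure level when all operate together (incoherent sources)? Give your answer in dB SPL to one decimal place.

93.1 dB SPL

Incoherent sources combine by intensity addition: L_total = 10·log₁₀(Σ 10^(L_i/10)).
Σ 10^(L/10) = 10^(93/10) + 10^(74/10) + 10^(61/10) + 10^(62/10) = 2.023e+09.
L_total = 10·log₁₀(2.023e+09) = 93.06 dB SPL.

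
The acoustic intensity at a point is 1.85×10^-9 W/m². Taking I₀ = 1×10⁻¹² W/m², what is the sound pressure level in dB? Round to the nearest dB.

33 dB

L = 10·log₁₀(I/I₀) = 10·log₁₀(1.85×10^-9/10⁻¹²) = 10·log₁₀(1.85×10^3).
L = 10·(0.2672 + 3) = 32.67 dB.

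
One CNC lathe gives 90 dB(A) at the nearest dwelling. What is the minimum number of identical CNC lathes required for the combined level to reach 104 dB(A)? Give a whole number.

26

The shortfall is 104 − 90 = 14.0 dB, and N units add 10·log₁₀ N, so need 10·log₁₀ N ≥ 14.0.
N ≥ 10^(14.0/10) = 25.119, so N = 26.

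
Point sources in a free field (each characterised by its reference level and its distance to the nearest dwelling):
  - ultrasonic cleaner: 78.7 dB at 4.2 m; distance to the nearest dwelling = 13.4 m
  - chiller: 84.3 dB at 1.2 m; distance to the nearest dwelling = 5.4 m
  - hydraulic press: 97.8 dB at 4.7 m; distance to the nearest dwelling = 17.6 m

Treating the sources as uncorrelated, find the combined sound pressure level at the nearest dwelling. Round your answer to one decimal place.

Apply inverse-square spreading to bring every level to the receiver, then sum 10^(L/10).
ultrasonic cleaner: 78.7 − 20·log₁₀(13.4/4.2) = 78.7 − 10.08 = 68.62 dB.
chiller: 84.3 − 20·log₁₀(5.4/1.2) = 84.3 − 13.06 = 71.24 dB.
hydraulic press: 97.8 − 20·log₁₀(17.6/4.7) = 97.8 − 11.47 = 86.33 dB.
Σ 10^(L/10) = 4.503e+08 → L_total = 10·log₁₀(4.503e+08) = 86.53 dB.

86.5 dB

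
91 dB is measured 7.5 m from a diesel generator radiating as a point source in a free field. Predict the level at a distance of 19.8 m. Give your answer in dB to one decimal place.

82.6 dB

For a point source, L₂ = L₁ − 20·log₁₀(r₂/r₁).
L₂ = 91 − 20·log₁₀(19.8/7.5) = 91 − 8.432 = 82.57 dB.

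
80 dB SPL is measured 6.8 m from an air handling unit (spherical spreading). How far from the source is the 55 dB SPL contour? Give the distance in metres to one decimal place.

120.9 m

The 25.0 dB drop corresponds to a distance ratio of 10^(25.0/20) for a point source.
r₂ = 6.8·10^((80−55)/20) = 6.8·10^(25.0/20) = 120.92 m.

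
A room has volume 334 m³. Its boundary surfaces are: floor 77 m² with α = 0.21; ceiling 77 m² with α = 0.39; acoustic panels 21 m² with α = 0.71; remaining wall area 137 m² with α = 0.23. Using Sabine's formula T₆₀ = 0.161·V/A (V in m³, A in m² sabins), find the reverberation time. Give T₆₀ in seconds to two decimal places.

Summing Sᵢαᵢ: 77·0.21 + 77·0.39 + 21·0.71 + 137·0.23 = 92.62 m².
T₆₀ = 0.161·V/A = 0.161·334/92.62 = 0.581 s.

0.58 s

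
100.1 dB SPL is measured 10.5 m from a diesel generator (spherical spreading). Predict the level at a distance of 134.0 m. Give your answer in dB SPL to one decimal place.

Spherical spreading from a point source gives a 20·log₁₀(r₂/r₁) drop.
L₂ = 100.1 − 20·log₁₀(134.0/10.5) = 100.1 − 22.118 = 77.98 dB SPL.

78.0 dB SPL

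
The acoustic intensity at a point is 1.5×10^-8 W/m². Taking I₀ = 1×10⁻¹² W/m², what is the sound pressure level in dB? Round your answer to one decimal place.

41.8 dB

Dividing by I₀ shifts the exponent by 12: I/I₀ = 1.5×10^4.
L = 10·(0.1761 + 4) = 41.76 dB.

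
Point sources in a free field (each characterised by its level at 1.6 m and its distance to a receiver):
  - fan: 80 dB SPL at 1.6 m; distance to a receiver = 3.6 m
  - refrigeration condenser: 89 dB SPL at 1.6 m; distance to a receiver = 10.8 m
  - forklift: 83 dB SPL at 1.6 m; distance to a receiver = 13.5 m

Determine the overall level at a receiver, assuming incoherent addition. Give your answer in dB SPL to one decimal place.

Apply inverse-square spreading to bring every level to the receiver, then sum 10^(L/10).
fan: 80 − 20·log₁₀(3.6/1.6) = 80 − 7.04 = 72.96 dB SPL.
refrigeration condenser: 89 − 20·log₁₀(10.8/1.6) = 89 − 16.59 = 72.41 dB SPL.
forklift: 83 − 20·log₁₀(13.5/1.6) = 83 − 18.52 = 64.48 dB SPL.
Σ 10^(L/10) = 3.999e+07 → L_total = 10·log₁₀(3.999e+07) = 76.02 dB SPL.

76.0 dB SPL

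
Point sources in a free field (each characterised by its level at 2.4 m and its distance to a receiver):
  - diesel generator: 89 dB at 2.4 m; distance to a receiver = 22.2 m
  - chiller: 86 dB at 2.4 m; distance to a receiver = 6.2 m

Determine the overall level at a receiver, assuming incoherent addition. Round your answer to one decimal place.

78.4 dB

Apply inverse-square spreading to bring every level to the receiver, then sum 10^(L/10).
diesel generator: 89 − 20·log₁₀(22.2/2.4) = 89 − 19.32 = 69.68 dB.
chiller: 86 − 20·log₁₀(6.2/2.4) = 86 − 8.24 = 77.76 dB.
Σ 10^(L/10) = 6.894e+07 → L_total = 10·log₁₀(6.894e+07) = 78.38 dB.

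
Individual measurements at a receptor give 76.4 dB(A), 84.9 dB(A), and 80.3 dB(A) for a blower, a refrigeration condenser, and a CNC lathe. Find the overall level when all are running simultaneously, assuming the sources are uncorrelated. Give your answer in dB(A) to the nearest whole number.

For uncorrelated sources the intensities add, so convert each level to linear form, sum, and take 10·log₁₀ of the total.
Σ 10^(L/10) = 10^(76.4/10) + 10^(84.9/10) + 10^(80.3/10) = 4.598e+08.
L_total = 10·log₁₀(4.598e+08) = 86.63 dB(A).

87 dB(A)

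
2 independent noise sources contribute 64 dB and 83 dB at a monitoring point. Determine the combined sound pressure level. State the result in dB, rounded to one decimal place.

83.1 dB

For uncorrelated sources the intensities add, so convert each level to linear form, sum, and take 10·log₁₀ of the total.
Σ 10^(L/10) = 10^(64/10) + 10^(83/10) = 2.020e+08.
L_total = 10·log₁₀(2.020e+08) = 83.05 dB.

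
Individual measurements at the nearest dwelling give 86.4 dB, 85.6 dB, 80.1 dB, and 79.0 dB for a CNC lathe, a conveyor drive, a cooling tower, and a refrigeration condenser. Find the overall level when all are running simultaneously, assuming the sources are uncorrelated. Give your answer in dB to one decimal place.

89.9 dB

Incoherent sources combine by intensity addition: L_total = 10·log₁₀(Σ 10^(L_i/10)).
Σ 10^(L/10) = 10^(86.4/10) + 10^(85.6/10) + 10^(80.1/10) + 10^(79.0/10) = 9.814e+08.
L_total = 10·log₁₀(9.814e+08) = 89.92 dB.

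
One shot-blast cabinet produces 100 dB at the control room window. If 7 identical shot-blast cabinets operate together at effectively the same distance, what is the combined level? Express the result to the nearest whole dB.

108 dB

L_total = L₁ + 10·log₁₀ N for N identical incoherent sources.
L_total = 100 + 10·log₁₀(7) = 100 + 8.451 = 108.45 dB.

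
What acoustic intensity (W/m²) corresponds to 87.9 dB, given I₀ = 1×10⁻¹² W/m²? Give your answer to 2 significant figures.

0.00062 W/m²

I = I₀·10^(L/10) = 10⁻¹² × 10^(87.9/10) = 10^(-3.210).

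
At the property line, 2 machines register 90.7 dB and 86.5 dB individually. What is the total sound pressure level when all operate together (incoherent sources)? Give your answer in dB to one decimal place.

92.1 dB

Incoherent sources combine by intensity addition: L_total = 10·log₁₀(Σ 10^(L_i/10)).
Σ 10^(L/10) = 10^(90.7/10) + 10^(86.5/10) = 1.622e+09.
L_total = 10·log₁₀(1.622e+09) = 92.10 dB.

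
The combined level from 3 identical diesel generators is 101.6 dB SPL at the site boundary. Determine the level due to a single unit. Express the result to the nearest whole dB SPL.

97 dB SPL

Dividing the total intensity by 3 lowers the level by 10·log₁₀ 3 = 4.771 dB: L₁ = 101.6 − 4.771.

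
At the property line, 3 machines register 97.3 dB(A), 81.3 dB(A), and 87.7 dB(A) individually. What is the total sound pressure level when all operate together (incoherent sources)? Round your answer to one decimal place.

Incoherent sources combine by intensity addition: L_total = 10·log₁₀(Σ 10^(L_i/10)).
Σ 10^(L/10) = 10^(97.3/10) + 10^(81.3/10) + 10^(87.7/10) = 6.094e+09.
L_total = 10·log₁₀(6.094e+09) = 97.85 dB(A).

97.8 dB(A)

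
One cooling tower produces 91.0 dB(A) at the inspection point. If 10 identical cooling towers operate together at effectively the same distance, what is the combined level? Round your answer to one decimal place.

101.0 dB(A)

With 10 equal, uncorrelated contributions the intensity is 10× that of one unit, giving a rise of 10·log₁₀ 10.
L_total = 91.0 + 10·log₁₀(10) = 91.0 + 10.000 = 101.00 dB(A).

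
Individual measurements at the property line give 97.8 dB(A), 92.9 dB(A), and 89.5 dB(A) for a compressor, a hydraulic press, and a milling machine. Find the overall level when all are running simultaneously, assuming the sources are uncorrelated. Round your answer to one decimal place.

For uncorrelated sources the intensities add, so convert each level to linear form, sum, and take 10·log₁₀ of the total.
Σ 10^(L/10) = 10^(97.8/10) + 10^(92.9/10) + 10^(89.5/10) = 8.867e+09.
L_total = 10·log₁₀(8.867e+09) = 99.48 dB(A).

99.5 dB(A)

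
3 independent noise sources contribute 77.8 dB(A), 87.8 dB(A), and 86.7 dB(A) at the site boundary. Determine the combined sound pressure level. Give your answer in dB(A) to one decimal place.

90.5 dB(A)

Incoherent sources combine by intensity addition: L_total = 10·log₁₀(Σ 10^(L_i/10)).
Σ 10^(L/10) = 10^(77.8/10) + 10^(87.8/10) + 10^(86.7/10) = 1.131e+09.
L_total = 10·log₁₀(1.131e+09) = 90.53 dB(A).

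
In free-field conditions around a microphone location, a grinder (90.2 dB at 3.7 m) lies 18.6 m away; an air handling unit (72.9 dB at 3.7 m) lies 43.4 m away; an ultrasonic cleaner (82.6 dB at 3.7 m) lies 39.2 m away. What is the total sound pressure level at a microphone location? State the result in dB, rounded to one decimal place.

First find each source's level at the receiver (point-source: −20·log₁₀(r/r_ref)), then combine on an intensity basis.
grinder: 90.2 − 20·log₁₀(18.6/3.7) = 90.2 − 14.03 = 76.17 dB.
air handling unit: 72.9 − 20·log₁₀(43.4/3.7) = 72.9 − 21.39 = 51.51 dB.
ultrasonic cleaner: 82.6 − 20·log₁₀(39.2/3.7) = 82.6 − 20.50 = 62.10 dB.
Σ 10^(L/10) = 4.320e+07 → L_total = 10·log₁₀(4.320e+07) = 76.35 dB.

76.4 dB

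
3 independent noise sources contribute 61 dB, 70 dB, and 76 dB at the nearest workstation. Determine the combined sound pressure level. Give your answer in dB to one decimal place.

77.1 dB

For uncorrelated sources the intensities add, so convert each level to linear form, sum, and take 10·log₁₀ of the total.
Σ 10^(L/10) = 10^(61/10) + 10^(70/10) + 10^(76/10) = 5.107e+07.
L_total = 10·log₁₀(5.107e+07) = 77.08 dB.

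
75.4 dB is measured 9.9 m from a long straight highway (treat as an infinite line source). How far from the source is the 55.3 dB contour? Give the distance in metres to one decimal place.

1013.1 m

For a line source L₁ − L₂ = 10·log₁₀(r₂/r₁), so r₂ = r₁·10^((L₁−L₂)/10).
r₂ = 9.9·10^((75.4−55.3)/10) = 9.9·10^(20.1/10) = 1013.06 m.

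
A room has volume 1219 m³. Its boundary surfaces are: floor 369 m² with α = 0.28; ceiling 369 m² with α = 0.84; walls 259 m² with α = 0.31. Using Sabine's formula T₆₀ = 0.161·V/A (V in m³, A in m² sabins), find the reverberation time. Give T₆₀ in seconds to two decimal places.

A = Σ Sᵢαᵢ = 369·0.28 + 369·0.84 + 259·0.31 = 493.57 m².
T₆₀ = 0.161·V/A = 0.161·1219/493.57 = 0.398 s.

0.40 s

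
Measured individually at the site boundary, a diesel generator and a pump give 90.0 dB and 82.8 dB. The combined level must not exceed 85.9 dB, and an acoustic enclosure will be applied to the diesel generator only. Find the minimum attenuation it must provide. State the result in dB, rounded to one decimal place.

7.0 dB

The untreated sources together contribute 10^(82.8/10) = 1.905e+08, i.e. 82.80 dB.
To meet 85.9 dB overall, the treated diesel generator may contribute at most 10^(85.9/10) − 1.905e+08 = 1.985e+08, i.e. 82.98 dB.
So the diesel generator must be reduced from 90.0 to 82.98 dB: IL = 7.02 dB.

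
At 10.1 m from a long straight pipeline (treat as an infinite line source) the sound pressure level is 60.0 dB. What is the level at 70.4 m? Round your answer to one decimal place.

For a line source, L₂ = L₁ − 10·log₁₀(r₂/r₁).
L₂ = 60.0 − 10·log₁₀(70.4/10.1) = 60.0 − 8.433 = 51.57 dB.

51.6 dB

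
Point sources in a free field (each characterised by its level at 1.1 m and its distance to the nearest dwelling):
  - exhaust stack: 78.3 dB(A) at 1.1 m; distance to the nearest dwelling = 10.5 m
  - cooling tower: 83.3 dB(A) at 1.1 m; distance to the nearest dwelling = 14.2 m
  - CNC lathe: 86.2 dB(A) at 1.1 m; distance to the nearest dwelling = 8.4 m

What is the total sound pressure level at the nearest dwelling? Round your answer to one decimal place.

First find each source's level at the receiver (point-source: −20·log₁₀(r/r_ref)), then combine on an intensity basis.
exhaust stack: 78.3 − 20·log₁₀(10.5/1.1) = 78.3 − 19.60 = 58.70 dB(A).
cooling tower: 83.3 − 20·log₁₀(14.2/1.1) = 83.3 − 22.22 = 61.08 dB(A).
CNC lathe: 86.2 − 20·log₁₀(8.4/1.1) = 86.2 − 17.66 = 68.54 dB(A).
Σ 10^(L/10) = 9.174e+06 → L_total = 10·log₁₀(9.174e+06) = 69.63 dB(A).

69.6 dB(A)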